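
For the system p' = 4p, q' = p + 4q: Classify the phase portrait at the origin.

A = [[4,0],[1,4]]; det(A-λI) = λ^2 - 8λ + 16.
repeated λ = 4 with a single eigenvector.

unstable improper node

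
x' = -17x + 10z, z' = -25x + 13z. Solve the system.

Coefficient matrix A = [[-17, 10], [-25, 13]].
Characteristic polynomial det(A - λI) = λ^2 + 4λ + 29 = 0.
Eigenvalues λ = -2 ± 5i (complex conjugate pair).
For λ=-2+5i: an eigenvector is (-1,-1) - i(1,2) = (-1 - i, -1 - 2i).
A real fundamental pair from Re and Im of e^((-2+5i)t)v: X_1 = e^(-2t)(cos(5t)·(-1,-1) + sin(5t)·(1,2)), X_2 = e^(-2t)(sin(5t)·(-1,-1) - cos(5t)·(1,2)).
General solution: C_1X_1 + C_2X_2.

x(t) = C_1e^(-2t)sin(5t) - C_1e^(-2t)cos(5t) - C_2e^(-2t)sin(5t) - C_2e^(-2t)cos(5t), z(t) = 2C_1e^(-2t)sin(5t) - C_1e^(-2t)cos(5t) - C_2e^(-2t)sin(5t) - 2C_2e^(-2t)cos(5t)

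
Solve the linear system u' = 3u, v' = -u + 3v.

Coefficient matrix A = [[3, 0], [-1, 3]].
Characteristic polynomial det(A - λI) = λ^2 - 6λ + 9 = 0.
Single eigenvalue λ = 3 with algebraic multiplicity 2.
Eigenvector v = (0,-1); generalized eigenvector w with (A-λI)w=v is (1,0).
General solution: e^(3t)[c_1·v + c_2·(t·v + w)].

u(t) = c_2e^(3t), v(t) = -c_1e^(3t) - c_2te^(3t)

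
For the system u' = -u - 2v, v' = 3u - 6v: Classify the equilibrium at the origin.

A = [[-1,-2],[3,-6]]; det(A-λI) = λ^2 + 7λ + 12.
λ = -4, -3: both negative.

stable node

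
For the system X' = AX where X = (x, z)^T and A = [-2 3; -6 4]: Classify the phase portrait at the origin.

unstable spiral

A = [[-2,3],[-6,4]]; det(A-λI) = λ^2 - 2λ + 10.
λ = 1 ± 3i: positive real part.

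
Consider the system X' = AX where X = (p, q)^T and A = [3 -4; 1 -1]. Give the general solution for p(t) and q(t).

p(t) = -2c_1e^(t) - 2c_2te^(t) - 3c_2e^(t), q(t) = -c_1e^(t) - c_2te^(t) - c_2e^(t)

Coefficient matrix A = [[3, -4], [1, -1]].
Characteristic polynomial det(A - λI) = λ^2 - 2λ + 1 = 0.
Single eigenvalue λ = 1 with algebraic multiplicity 2.
Eigenvector v = (-2,-1); generalized eigenvector w with (A-λI)w=v is (-3,-1).
General solution: e^(t)[c_1·v + c_2·(t·v + w)].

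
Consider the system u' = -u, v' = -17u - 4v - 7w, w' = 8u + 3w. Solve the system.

Coefficient matrix A = [[-1, 0, 0], [-17, -4, -7], [8, 0, 3]].
det(A - λI) = 0 gives eigenvalues λ = -4, -1, 3.
For λ=-4: eigenvector (0,1,0).
For λ=-1: eigenvector (1,-1,-2).
For λ=3: eigenvector (0,-1,1).
General solution: K_1e^(-4t)(0,1,0) + K_2e^(-t)(1,-1,-2) + K_3e^(3t)(0,-1,1).

u(t) = K_2e^(-t), v(t) = K_1e^(-4t) - K_2e^(-t) - K_3e^(3t), w(t) = -2K_2e^(-t) + K_3e^(3t)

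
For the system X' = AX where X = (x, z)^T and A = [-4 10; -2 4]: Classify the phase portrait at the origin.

A = [[-4,10],[-2,4]]; det(A-λI) = λ^2 + 4.
λ = 0 ± 2i: zero real part.

center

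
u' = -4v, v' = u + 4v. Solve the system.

Coefficient matrix A = [[0, -4], [1, 4]].
Characteristic polynomial det(A - λI) = λ^2 - 4λ + 4 = 0.
Single eigenvalue λ = 2 with algebraic multiplicity 2.
Eigenvector v = (-2,1); generalized eigenvector w with (A-λI)w=v is (-1,1).
General solution: e^(2t)[K_1·v + K_2·(t·v + w)].

u(t) = -2K_1e^(2t) - 2K_2te^(2t) - K_2e^(2t), v(t) = K_1e^(2t) + K_2te^(2t) + K_2e^(2t)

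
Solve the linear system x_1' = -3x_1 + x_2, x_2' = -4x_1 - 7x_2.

Coefficient matrix A = [[-3, 1], [-4, -7]].
Characteristic polynomial det(A - λI) = λ^2 + 10λ + 25 = 0.
Single eigenvalue λ = -5 with algebraic multiplicity 2.
Eigenvector v = (1,-2); generalized eigenvector w with (A-λI)w=v is (-1,3).
General solution: e^(-5t)[c_1·v + c_2·(t·v + w)].

x_1(t) = c_1e^(-5t) + c_2te^(-5t) - c_2e^(-5t), x_2(t) = -2c_1e^(-5t) - 2c_2te^(-5t) + 3c_2e^(-5t)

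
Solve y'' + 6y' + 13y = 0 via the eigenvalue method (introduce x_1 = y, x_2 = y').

y(t) = K_1e^(-3t)cos(2t) + K_2e^(-3t)sin(2t)

Let x_1 = y, x_2 = y'. Then x_1' = x_2 and x_2' = -13x_1 - 6x_2.
A = [[0,1],[-13,-6]]; det(A-λI) = λ^2 + 6λ + 13.
Eigenvalues λ = -3 ± 2i.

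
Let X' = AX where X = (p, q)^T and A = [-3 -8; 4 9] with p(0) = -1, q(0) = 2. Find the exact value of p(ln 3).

-723

A = [[-3,-8],[4,9]]; eigenvalues λ = 1, 5.
Eigenvectors: (2,-1) for λ=1, (-1,1) for λ=5.
From the initial condition, c_1 = 1, c_2 = 3.
p(ln 3) = (1)(3^1)(2) + (3)(3^5)(-1) = -723.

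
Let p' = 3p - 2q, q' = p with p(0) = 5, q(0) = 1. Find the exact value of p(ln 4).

A = [[3,-2],[1,0]]; eigenvalues λ = 1, 2.
Eigenvectors: (1,1) for λ=1, (2,1) for λ=2.
From the initial condition, c_1 = -3, c_2 = 4.
p(ln 4) = (-3)(4^1)(1) + (4)(4^2)(2) = 116.

116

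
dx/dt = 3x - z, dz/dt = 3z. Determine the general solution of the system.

x(t) = -C_1e^(3t) - C_2te^(3t) - C_2e^(3t), z(t) = C_2e^(3t)

Coefficient matrix A = [[3, -1], [0, 3]].
Characteristic polynomial det(A - λI) = λ^2 - 6λ + 9 = 0.
Single eigenvalue λ = 3 with algebraic multiplicity 2.
Eigenvector v = (-1,0); generalized eigenvector w with (A-λI)w=v is (-1,1).
General solution: e^(3t)[C_1·v + C_2·(t·v + w)].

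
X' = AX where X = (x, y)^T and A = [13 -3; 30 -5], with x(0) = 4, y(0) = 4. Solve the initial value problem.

Coefficient matrix A = [[13, -3], [30, -5]].
Characteristic polynomial det(A - λI) = λ^2 - 8λ + 25 = 0.
Eigenvalues λ = 4 ± 3i (complex conjugate pair).
For λ=4+3i: an eigenvector is (-1,-3) - i(0,-1) = (-1, -3 + i).
A real fundamental pair from Re and Im of e^((4+3i)t)v: X_1 = e^(4t)(cos(3t)·(-1,-3) + sin(3t)·(0,-1)), X_2 = e^(4t)(sin(3t)·(-1,-3) - cos(3t)·(0,-1)).
General solution: K_1X_1 + K_2X_2.
Applying x(0)=4, y(0)=4 gives K_1=-4, K_2=-8.

x(t) = 8e^(4t)sin(3t) + 4e^(4t)cos(3t), y(t) = 28e^(4t)sin(3t) + 4e^(4t)cos(3t)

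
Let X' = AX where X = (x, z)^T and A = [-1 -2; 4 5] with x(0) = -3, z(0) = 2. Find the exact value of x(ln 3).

A = [[-1,-2],[4,5]]; eigenvalues λ = 3, 1.
Eigenvectors: (-1,2) for λ=3, (-1,1) for λ=1.
From the initial condition, c_1 = -1, c_2 = 4.
x(ln 3) = (-1)(3^3)(-1) + (4)(3^1)(-1) = 15.

15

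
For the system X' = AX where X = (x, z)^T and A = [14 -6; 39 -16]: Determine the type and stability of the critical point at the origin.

stable spiral

A = [[14,-6],[39,-16]]; det(A-λI) = λ^2 + 2λ + 10.
λ = -1 ± 3i: negative real part.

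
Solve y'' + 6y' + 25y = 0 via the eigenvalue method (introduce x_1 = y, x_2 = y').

Let x_1 = y, x_2 = y'. Then x_1' = x_2 and x_2' = -25x_1 - 6x_2.
A = [[0,1],[-25,-6]]; det(A-λI) = λ^2 + 6λ + 25.
Eigenvalues λ = -3 ± 4i.

y(t) = K_1e^(-3t)cos(4t) + K_2e^(-3t)sin(4t)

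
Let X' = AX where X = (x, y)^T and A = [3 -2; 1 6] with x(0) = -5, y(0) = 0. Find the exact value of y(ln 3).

A = [[3,-2],[1,6]]; eigenvalues λ = 5, 4.
Eigenvectors: (1,-1) for λ=5, (-2,1) for λ=4.
From the initial condition, c_1 = 5, c_2 = 5.
y(ln 3) = (5)(3^5)(-1) + (5)(3^4)(1) = -810.

-810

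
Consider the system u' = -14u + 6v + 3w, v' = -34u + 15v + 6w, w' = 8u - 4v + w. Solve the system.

u(t) = K_1e^(t) + K_3e^(-2t), v(t) = 2K_1e^(t) + K_2e^(3t) + 2K_3e^(-2t), w(t) = K_1e^(t) - 2K_2e^(3t)

Coefficient matrix A = [[-14, 6, 3], [-34, 15, 6], [8, -4, 1]].
det(A - λI) = 0 gives eigenvalues λ = 1, 3, -2.
For λ=1: eigenvector (1,2,1).
For λ=3: eigenvector (0,1,-2).
For λ=-2: eigenvector (1,2,0).
General solution: K_1e^(t)(1,2,1) + K_2e^(3t)(0,1,-2) + K_3e^(-2t)(1,2,0).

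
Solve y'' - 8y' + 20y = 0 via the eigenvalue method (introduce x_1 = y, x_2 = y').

y(t) = c_1e^(4t)cos(2t) + c_2e^(4t)sin(2t)

Let x_1 = y, x_2 = y'. Then x_1' = x_2 and x_2' = -20x_1 + 8x_2.
A = [[0,1],[-20,8]]; det(A-λI) = λ^2 - 8λ + 20.
Eigenvalues λ = 4 ± 2i.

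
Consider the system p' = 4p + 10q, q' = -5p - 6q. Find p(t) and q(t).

p(t) = C_1e^(-t)sin(5t) - C_1e^(-t)cos(5t) - C_2e^(-t)sin(5t) - C_2e^(-t)cos(5t), q(t) = C_1e^(-t)cos(5t) + C_2e^(-t)sin(5t)

Coefficient matrix A = [[4, 10], [-5, -6]].
Characteristic polynomial det(A - λI) = λ^2 + 2λ + 26 = 0.
Eigenvalues λ = -1 ± 5i (complex conjugate pair).
For λ=-1+5i: an eigenvector is (-1,1) - i(1,0) = (-1 - i, 1).
A real fundamental pair from Re and Im of e^((-1+5i)t)v: X_1 = e^(-t)(cos(5t)·(-1,1) + sin(5t)·(1,0)), X_2 = e^(-t)(sin(5t)·(-1,1) - cos(5t)·(1,0)).
General solution: C_1X_1 + C_2X_2.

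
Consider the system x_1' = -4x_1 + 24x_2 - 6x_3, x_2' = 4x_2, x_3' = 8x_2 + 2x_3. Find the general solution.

Coefficient matrix A = [[-4, 24, -6], [0, 4, 0], [0, 8, 2]].
det(A - λI) = 0 gives eigenvalues λ = 2, 4, -4.
For λ=2: eigenvector (1,0,-1).
For λ=4: eigenvector (0,1,4).
For λ=-4: eigenvector (1,0,0).
General solution: c_1e^(2t)(1,0,-1) + c_2e^(4t)(0,1,4) + c_3e^(-4t)(1,0,0).

x_1(t) = c_1e^(2t) + c_3e^(-4t), x_2(t) = c_2e^(4t), x_3(t) = -c_1e^(2t) + 4c_2e^(4t)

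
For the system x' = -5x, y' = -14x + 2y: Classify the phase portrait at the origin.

saddle

A = [[-5,0],[-14,2]]; det(A-λI) = λ^2 + 3λ - 10.
λ = 2, -5: opposite signs.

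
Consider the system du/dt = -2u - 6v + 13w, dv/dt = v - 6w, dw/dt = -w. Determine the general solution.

u(t) = -2C_1e^(t) + C_2e^(-2t) - 5C_3e^(-t), v(t) = C_1e^(t) + 3C_3e^(-t), w(t) = C_3e^(-t)

Coefficient matrix A = [[-2, -6, 13], [0, 1, -6], [0, 0, -1]].
det(A - λI) = 0 gives eigenvalues λ = 1, -2, -1.
For λ=1: eigenvector (-2,1,0).
For λ=-2: eigenvector (1,0,0).
For λ=-1: eigenvector (-5,3,1).
General solution: C_1e^(t)(-2,1,0) + C_2e^(-2t)(1,0,0) + C_3e^(-t)(-5,3,1).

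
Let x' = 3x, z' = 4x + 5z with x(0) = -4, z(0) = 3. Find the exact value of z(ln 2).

-96

A = [[3,0],[4,5]]; eigenvalues λ = 5, 3.
Eigenvectors: (0,-1) for λ=5, (1,-2) for λ=3.
From the initial condition, c_1 = 5, c_2 = -4.
z(ln 2) = (5)(2^5)(-1) + (-4)(2^3)(-2) = -96.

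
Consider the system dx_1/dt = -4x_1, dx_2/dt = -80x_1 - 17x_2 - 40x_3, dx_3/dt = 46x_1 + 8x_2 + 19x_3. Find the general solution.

x_1(t) = C_2e^(-4t), x_2(t) = 5C_1e^(-t) - 2C_3e^(3t), x_3(t) = -2C_1e^(-t) - 2C_2e^(-4t) + C_3e^(3t)

Coefficient matrix A = [[-4, 0, 0], [-80, -17, -40], [46, 8, 19]].
det(A - λI) = 0 gives eigenvalues λ = -1, -4, 3.
For λ=-1: eigenvector (0,5,-2).
For λ=-4: eigenvector (1,0,-2).
For λ=3: eigenvector (0,-2,1).
General solution: C_1e^(-t)(0,5,-2) + C_2e^(-4t)(1,0,-2) + C_3e^(3t)(0,-2,1).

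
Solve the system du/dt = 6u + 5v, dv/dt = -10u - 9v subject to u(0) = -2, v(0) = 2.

u(t) = -2e^(t), v(t) = 2e^(t)

Coefficient matrix A = [[6, 5], [-10, -9]].
Characteristic polynomial det(A - λI) = λ^2 + 3λ - 4 = 0.
Eigenvalues λ = -4, 1.
For λ=-4: (A-λI) row 1 is [10, 5], so an eigenvector is (1, -2).
For λ=1: (A-λI) row 1 is [5, 5], so an eigenvector is (-1, 1).
General solution: K_1e^(-4t)(1,-2) + K_2e^(t)(-1,1).
Applying u(0)=-2, v(0)=2 gives K_1=0, K_2=2.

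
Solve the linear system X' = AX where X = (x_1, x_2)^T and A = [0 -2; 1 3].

x_1(t) = -2C_1e^(t) - C_2e^(2t), x_2(t) = C_1e^(t) + C_2e^(2t)

Coefficient matrix A = [[0, -2], [1, 3]].
Characteristic polynomial det(A - λI) = λ^2 - 3λ + 2 = 0.
Eigenvalues λ = 1, 2.
For λ=1: (A-λI) row 1 is [-1, -2], so an eigenvector is (-2, 1).
For λ=2: (A-λI) row 1 is [-2, -2], so an eigenvector is (-1, 1).
General solution: C_1e^(t)(-2,1) + C_2e^(2t)(-1,1).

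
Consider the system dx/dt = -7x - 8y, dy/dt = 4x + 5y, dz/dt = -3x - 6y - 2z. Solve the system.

x(t) = -c_2e^(t) + 2c_3e^(-3t), y(t) = c_2e^(t) - c_3e^(-3t), z(t) = c_1e^(-2t) - c_2e^(t)

Coefficient matrix A = [[-7, -8, 0], [4, 5, 0], [-3, -6, -2]].
det(A - λI) = 0 gives eigenvalues λ = -2, 1, -3.
For λ=-2: eigenvector (0,0,1).
For λ=1: eigenvector (-1,1,-1).
For λ=-3: eigenvector (2,-1,0).
General solution: c_1e^(-2t)(0,0,1) + c_2e^(t)(-1,1,-1) + c_3e^(-3t)(2,-1,0).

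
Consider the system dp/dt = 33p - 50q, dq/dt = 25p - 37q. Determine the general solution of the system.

p(t) = 3K_1e^(-2t)sin(5t) - K_1e^(-2t)cos(5t) - K_2e^(-2t)sin(5t) - 3K_2e^(-2t)cos(5t), q(t) = 2K_1e^(-2t)sin(5t) - K_1e^(-2t)cos(5t) - K_2e^(-2t)sin(5t) - 2K_2e^(-2t)cos(5t)

Coefficient matrix A = [[33, -50], [25, -37]].
Characteristic polynomial det(A - λI) = λ^2 + 4λ + 29 = 0.
Eigenvalues λ = -2 ± 5i (complex conjugate pair).
For λ=-2+5i: an eigenvector is (-1,-1) - i(3,2) = (-1 - 3i, -1 - 2i).
A real fundamental pair from Re and Im of e^((-2+5i)t)v: X_1 = e^(-2t)(cos(5t)·(-1,-1) + sin(5t)·(3,2)), X_2 = e^(-2t)(sin(5t)·(-1,-1) - cos(5t)·(3,2)).
General solution: K_1X_1 + K_2X_2.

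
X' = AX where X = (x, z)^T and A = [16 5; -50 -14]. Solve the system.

Coefficient matrix A = [[16, 5], [-50, -14]].
Characteristic polynomial det(A - λI) = λ^2 - 2λ + 26 = 0.
Eigenvalues λ = 1 ± 5i (complex conjugate pair).
For λ=1+5i: an eigenvector is (-1,3) - i(0,1) = (-1, 3 - i).
A real fundamental pair from Re and Im of e^((1+5i)t)v: X_1 = e^(t)(cos(5t)·(-1,3) + sin(5t)·(0,1)), X_2 = e^(t)(sin(5t)·(-1,3) - cos(5t)·(0,1)).
General solution: C_1X_1 + C_2X_2.

x(t) = -C_1e^(t)cos(5t) - C_2e^(t)sin(5t), z(t) = C_1e^(t)sin(5t) + 3C_1e^(t)cos(5t) + 3C_2e^(t)sin(5t) - C_2e^(t)cos(5t)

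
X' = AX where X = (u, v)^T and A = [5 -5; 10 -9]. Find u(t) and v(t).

Coefficient matrix A = [[5, -5], [10, -9]].
Characteristic polynomial det(A - λI) = λ^2 + 4λ + 5 = 0.
Eigenvalues λ = -2 ± i (complex conjugate pair).
For λ=-2+i: an eigenvector is (-1,-1) - i(-2,-3) = (-1 + 2i, -1 + 3i).
A real fundamental pair from Re and Im of e^((-2+i)t)v: X_1 = e^(-2t)(cos(t)·(-1,-1) + sin(t)·(-2,-3)), X_2 = e^(-2t)(sin(t)·(-1,-1) - cos(t)·(-2,-3)).
General solution: K_1X_1 + K_2X_2.

u(t) = -2K_1e^(-2t)sin(t) - K_1e^(-2t)cos(t) - K_2e^(-2t)sin(t) + 2K_2e^(-2t)cos(t), v(t) = -3K_1e^(-2t)sin(t) - K_1e^(-2t)cos(t) - K_2e^(-2t)sin(t) + 3K_2e^(-2t)cos(t)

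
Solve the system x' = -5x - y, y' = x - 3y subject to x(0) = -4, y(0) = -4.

x(t) = 8te^(-4t) - 4e^(-4t), y(t) = -8te^(-4t) - 4e^(-4t)

Coefficient matrix A = [[-5, -1], [1, -3]].
Characteristic polynomial det(A - λI) = λ^2 + 8λ + 16 = 0.
Single eigenvalue λ = -4 with algebraic multiplicity 2.
Eigenvector v = (-1,1); generalized eigenvector w with (A-λI)w=v is (0,1).
General solution: e^(-4t)[c_1·v + c_2·(t·v + w)].
Applying x(0)=-4, y(0)=-4 gives c_1=4, c_2=-8.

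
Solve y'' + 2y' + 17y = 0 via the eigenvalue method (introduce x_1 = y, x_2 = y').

Let x_1 = y, x_2 = y'. Then x_1' = x_2 and x_2' = -17x_1 - 2x_2.
A = [[0,1],[-17,-2]]; det(A-λI) = λ^2 + 2λ + 17.
Eigenvalues λ = -1 ± 4i.

y(t) = C_1e^(-t)cos(4t) + C_2e^(-t)sin(4t)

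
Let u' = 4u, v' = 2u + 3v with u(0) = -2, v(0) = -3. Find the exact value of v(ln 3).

A = [[4,0],[2,3]]; eigenvalues λ = 4, 3.
Eigenvectors: (1,2) for λ=4, (0,1) for λ=3.
From the initial condition, c_1 = -2, c_2 = 1.
v(ln 3) = (-2)(3^4)(2) + (1)(3^3)(1) = -297.

-297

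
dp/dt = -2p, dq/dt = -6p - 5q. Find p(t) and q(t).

Coefficient matrix A = [[-2, 0], [-6, -5]].
Characteristic polynomial det(A - λI) = λ^2 + 7λ + 10 = 0.
Eigenvalues λ = -5, -2.
For λ=-5: (A-λI) row 1 is [3, 0], so an eigenvector is (0, -1).
For λ=-2: (A-λI) row 2 is [-6, -3], so an eigenvector is (1, -2).
General solution: K_1e^(-5t)(0,-1) + K_2e^(-2t)(1,-2).

p(t) = K_2e^(-2t), q(t) = -K_1e^(-5t) - 2K_2e^(-2t)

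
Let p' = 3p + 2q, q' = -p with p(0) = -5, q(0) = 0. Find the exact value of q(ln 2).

A = [[3,2],[-1,0]]; eigenvalues λ = 2, 1.
Eigenvectors: (2,-1) for λ=2, (-1,1) for λ=1.
From the initial condition, c_1 = -5, c_2 = -5.
q(ln 2) = (-5)(2^2)(-1) + (-5)(2^1)(1) = 10.

10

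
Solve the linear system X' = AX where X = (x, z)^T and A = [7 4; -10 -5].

Coefficient matrix A = [[7, 4], [-10, -5]].
Characteristic polynomial det(A - λI) = λ^2 - 2λ + 5 = 0.
Eigenvalues λ = 1 ± 2i (complex conjugate pair).
For λ=1+2i: an eigenvector is (1,-2) - i(-1,1) = (1 + i, -2 - i).
A real fundamental pair from Re and Im of e^((1+2i)t)v: X_1 = e^(t)(cos(2t)·(1,-2) + sin(2t)·(-1,1)), X_2 = e^(t)(sin(2t)·(1,-2) - cos(2t)·(-1,1)).
General solution: K_1X_1 + K_2X_2.

x(t) = -K_1e^(t)sin(2t) + K_1e^(t)cos(2t) + K_2e^(t)sin(2t) + K_2e^(t)cos(2t), z(t) = K_1e^(t)sin(2t) - 2K_1e^(t)cos(2t) - 2K_2e^(t)sin(2t) - K_2e^(t)cos(2t)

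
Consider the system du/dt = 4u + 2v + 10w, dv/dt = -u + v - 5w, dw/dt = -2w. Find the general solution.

Coefficient matrix A = [[4, 2, 10], [-1, 1, -5], [0, 0, -2]].
det(A - λI) = 0 gives eigenvalues λ = -2, 2, 3.
For λ=-2: eigenvector (-2,1,1).
For λ=2: eigenvector (-1,1,0).
For λ=3: eigenvector (2,-1,0).
General solution: K_1e^(-2t)(-2,1,1) + K_2e^(2t)(-1,1,0) + K_3e^(3t)(2,-1,0).

u(t) = -2K_1e^(-2t) - K_2e^(2t) + 2K_3e^(3t), v(t) = K_1e^(-2t) + K_2e^(2t) - K_3e^(3t), w(t) = K_1e^(-2t)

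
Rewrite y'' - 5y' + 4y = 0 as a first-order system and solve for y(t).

Let x_1 = y, x_2 = y'. Then x_1' = x_2 and x_2' = -4x_1 + 5x_2.
A = [[0,1],[-4,5]]; det(A-λI) = λ^2 - 5λ + 4.
Eigenvalues λ = 1, 4 with eigenvectors (1,1), (1,4).

y(t) = K_1e^(t) + K_2e^(4t)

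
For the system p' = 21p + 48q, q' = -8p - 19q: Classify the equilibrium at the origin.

A = [[21,48],[-8,-19]]; det(A-λI) = λ^2 - 2λ - 15.
λ = 5, -3: opposite signs.

saddle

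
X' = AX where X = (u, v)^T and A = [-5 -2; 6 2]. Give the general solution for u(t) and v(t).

Coefficient matrix A = [[-5, -2], [6, 2]].
Characteristic polynomial det(A - λI) = λ^2 + 3λ + 2 = 0.
Eigenvalues λ = -2, -1.
For λ=-2: (A-λI) row 1 is [-3, -2], so an eigenvector is (2, -3).
For λ=-1: (A-λI) row 1 is [-4, -2], so an eigenvector is (-1, 2).
General solution: C_1e^(-2t)(2,-3) + C_2e^(-t)(-1,2).

u(t) = 2C_1e^(-2t) - C_2e^(-t), v(t) = -3C_1e^(-2t) + 2C_2e^(-t)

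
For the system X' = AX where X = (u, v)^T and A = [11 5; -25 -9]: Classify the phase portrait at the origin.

unstable spiral

A = [[11,5],[-25,-9]]; det(A-λI) = λ^2 - 2λ + 26.
λ = 1 ± 5i: positive real part.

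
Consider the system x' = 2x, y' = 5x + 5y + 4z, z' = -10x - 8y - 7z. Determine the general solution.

Coefficient matrix A = [[2, 0, 0], [5, 5, 4], [-10, -8, -7]].
det(A - λI) = 0 gives eigenvalues λ = 2, -3, 1.
For λ=2: eigenvector (1,1,-2).
For λ=-3: eigenvector (0,-1,2).
For λ=1: eigenvector (0,-1,1).
General solution: K_1e^(2t)(1,1,-2) + K_2e^(-3t)(0,-1,2) + K_3e^(t)(0,-1,1).

x(t) = K_1e^(2t), y(t) = K_1e^(2t) - K_2e^(-3t) - K_3e^(t), z(t) = -2K_1e^(2t) + 2K_2e^(-3t) + K_3e^(t)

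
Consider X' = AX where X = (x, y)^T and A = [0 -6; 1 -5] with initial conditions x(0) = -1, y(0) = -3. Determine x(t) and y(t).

x(t) = 15e^(-2t) - 16e^(-3t), y(t) = 5e^(-2t) - 8e^(-3t)

Coefficient matrix A = [[0, -6], [1, -5]].
Characteristic polynomial det(A - λI) = λ^2 + 5λ + 6 = 0.
Eigenvalues λ = -2, -3.
For λ=-2: (A-λI) row 1 is [2, -6], so an eigenvector is (-3, -1).
For λ=-3: (A-λI) row 1 is [3, -6], so an eigenvector is (2, 1).
General solution: C_1e^(-2t)(-3,-1) + C_2e^(-3t)(2,1).
Applying x(0)=-1, y(0)=-3 gives C_1=-5, C_2=-8.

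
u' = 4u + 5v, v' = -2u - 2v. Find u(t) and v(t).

u(t) = -K_1e^(t)sin(t) - 2K_1e^(t)cos(t) - 2K_2e^(t)sin(t) + K_2e^(t)cos(t), v(t) = K_1e^(t)sin(t) + K_1e^(t)cos(t) + K_2e^(t)sin(t) - K_2e^(t)cos(t)

Coefficient matrix A = [[4, 5], [-2, -2]].
Characteristic polynomial det(A - λI) = λ^2 - 2λ + 2 = 0.
Eigenvalues λ = 1 ± i (complex conjugate pair).
For λ=1+i: an eigenvector is (-2,1) - i(-1,1) = (-2 + i, 1 - i).
A real fundamental pair from Re and Im of e^((1+i)t)v: X_1 = e^(t)(cos(t)·(-2,1) + sin(t)·(-1,1)), X_2 = e^(t)(sin(t)·(-2,1) - cos(t)·(-1,1)).
General solution: K_1X_1 + K_2X_2.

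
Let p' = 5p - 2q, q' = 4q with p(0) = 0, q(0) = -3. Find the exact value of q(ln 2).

-48

A = [[5,-2],[0,4]]; eigenvalues λ = 5, 4.
Eigenvectors: (-1,0) for λ=5, (-2,-1) for λ=4.
From the initial condition, c_1 = -6, c_2 = 3.
q(ln 2) = (-6)(2^5)(0) + (3)(2^4)(-1) = -48.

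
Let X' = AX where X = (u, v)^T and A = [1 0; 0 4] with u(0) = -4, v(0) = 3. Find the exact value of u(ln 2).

A = [[1,0],[0,4]]; eigenvalues λ = 4, 1.
Eigenvectors: (0,-1) for λ=4, (1,0) for λ=1.
From the initial condition, c_1 = -3, c_2 = -4.
u(ln 2) = (-3)(2^4)(0) + (-4)(2^1)(1) = -8.

-8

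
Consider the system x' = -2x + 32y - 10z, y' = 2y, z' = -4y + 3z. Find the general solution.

x(t) = C_1e^(-2t) - 2C_2e^(2t) - 2C_3e^(3t), y(t) = C_2e^(2t), z(t) = 4C_2e^(2t) + C_3e^(3t)

Coefficient matrix A = [[-2, 32, -10], [0, 2, 0], [0, -4, 3]].
det(A - λI) = 0 gives eigenvalues λ = -2, 2, 3.
For λ=-2: eigenvector (1,0,0).
For λ=2: eigenvector (-2,1,4).
For λ=3: eigenvector (-2,0,1).
General solution: C_1e^(-2t)(1,0,0) + C_2e^(2t)(-2,1,4) + C_3e^(3t)(-2,0,1).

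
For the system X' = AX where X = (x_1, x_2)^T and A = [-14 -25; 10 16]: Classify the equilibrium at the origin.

A = [[-14,-25],[10,16]]; det(A-λI) = λ^2 - 2λ + 26.
λ = 1 ± 5i: positive real part.

unstable spiral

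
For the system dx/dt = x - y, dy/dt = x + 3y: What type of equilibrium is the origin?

unstable improper node

A = [[1,-1],[1,3]]; det(A-λI) = λ^2 - 4λ + 4.
repeated λ = 2 with a single eigenvector.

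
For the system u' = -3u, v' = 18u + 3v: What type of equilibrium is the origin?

saddle

A = [[-3,0],[18,3]]; det(A-λI) = λ^2 - 9.
λ = 3, -3: opposite signs.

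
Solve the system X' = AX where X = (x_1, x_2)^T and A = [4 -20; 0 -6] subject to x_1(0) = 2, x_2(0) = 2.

Coefficient matrix A = [[4, -20], [0, -6]].
Characteristic polynomial det(A - λI) = λ^2 + 2λ - 24 = 0.
Eigenvalues λ = -6, 4.
For λ=-6: (A-λI) row 1 is [10, -20], so an eigenvector is (-2, -1).
For λ=4: (A-λI) row 1 is [0, -20], so an eigenvector is (-1, 0).
General solution: C_1e^(-6t)(-2,-1) + C_2e^(4t)(-1,0).
Applying x_1(0)=2, x_2(0)=2 gives C_1=-2, C_2=2.

x_1(t) = -2e^(4t) + 4e^(-6t), x_2(t) = 2e^(-6t)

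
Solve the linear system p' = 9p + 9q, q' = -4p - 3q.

p(t) = -3c_1e^(3t) - 3c_2te^(3t) - 2c_2e^(3t), q(t) = 2c_1e^(3t) + 2c_2te^(3t) + c_2e^(3t)

Coefficient matrix A = [[9, 9], [-4, -3]].
Characteristic polynomial det(A - λI) = λ^2 - 6λ + 9 = 0.
Single eigenvalue λ = 3 with algebraic multiplicity 2.
Eigenvector v = (-3,2); generalized eigenvector w with (A-λI)w=v is (-2,1).
General solution: e^(3t)[c_1·v + c_2·(t·v + w)].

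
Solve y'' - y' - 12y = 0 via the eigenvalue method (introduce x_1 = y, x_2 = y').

y(t) = K_1e^(-3t) + K_2e^(4t)

Let x_1 = y, x_2 = y'. Then x_1' = x_2 and x_2' = 12x_1 + x_2.
A = [[0,1],[12,1]]; det(A-λI) = λ^2 - λ - 12.
Eigenvalues λ = -3, 4 with eigenvectors (1,-3), (1,4).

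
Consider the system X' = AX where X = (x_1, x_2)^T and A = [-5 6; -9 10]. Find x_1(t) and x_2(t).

x_1(t) = -C_1e^(t) - 2C_2e^(4t), x_2(t) = -C_1e^(t) - 3C_2e^(4t)

Coefficient matrix A = [[-5, 6], [-9, 10]].
Characteristic polynomial det(A - λI) = λ^2 - 5λ + 4 = 0.
Eigenvalues λ = 1, 4.
For λ=1: (A-λI) row 1 is [-6, 6], so an eigenvector is (-1, -1).
For λ=4: (A-λI) row 1 is [-9, 6], so an eigenvector is (-2, -3).
General solution: C_1e^(t)(-1,-1) + C_2e^(4t)(-2,-3).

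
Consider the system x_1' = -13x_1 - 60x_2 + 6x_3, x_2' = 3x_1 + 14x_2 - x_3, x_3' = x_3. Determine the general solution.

Coefficient matrix A = [[-13, -60, 6], [3, 14, -1], [0, 0, 1]].
det(A - λI) = 0 gives eigenvalues λ = -1, 2, 1.
For λ=-1: eigenvector (5,-1,0).
For λ=2: eigenvector (-4,1,0).
For λ=1: eigenvector (9,-2,1).
General solution: C_1e^(-t)(5,-1,0) + C_2e^(2t)(-4,1,0) + C_3e^(t)(9,-2,1).

x_1(t) = 5C_1e^(-t) - 4C_2e^(2t) + 9C_3e^(t), x_2(t) = -C_1e^(-t) + C_2e^(2t) - 2C_3e^(t), x_3(t) = C_3e^(t)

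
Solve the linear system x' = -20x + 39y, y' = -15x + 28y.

x(t) = 2c_1e^(4t)sin(3t) + 3c_1e^(4t)cos(3t) + 3c_2e^(4t)sin(3t) - 2c_2e^(4t)cos(3t), y(t) = c_1e^(4t)sin(3t) + 2c_1e^(4t)cos(3t) + 2c_2e^(4t)sin(3t) - c_2e^(4t)cos(3t)

Coefficient matrix A = [[-20, 39], [-15, 28]].
Characteristic polynomial det(A - λI) = λ^2 - 8λ + 25 = 0.
Eigenvalues λ = 4 ± 3i (complex conjugate pair).
For λ=4+3i: an eigenvector is (3,2) - i(2,1) = (3 - 2i, 2 - i).
A real fundamental pair from Re and Im of e^((4+3i)t)v: X_1 = e^(4t)(cos(3t)·(3,2) + sin(3t)·(2,1)), X_2 = e^(4t)(sin(3t)·(3,2) - cos(3t)·(2,1)).
General solution: c_1X_1 + c_2X_2.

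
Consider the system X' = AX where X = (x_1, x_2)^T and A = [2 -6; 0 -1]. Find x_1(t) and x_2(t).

x_1(t) = -c_1e^(2t) + 2c_2e^(-t), x_2(t) = c_2e^(-t)

Coefficient matrix A = [[2, -6], [0, -1]].
Characteristic polynomial det(A - λI) = λ^2 - λ - 2 = 0.
Eigenvalues λ = 2, -1.
For λ=2: (A-λI) row 1 is [0, -6], so an eigenvector is (-1, 0).
For λ=-1: (A-λI) row 1 is [3, -6], so an eigenvector is (2, 1).
General solution: c_1e^(2t)(-1,0) + c_2e^(-t)(2,1).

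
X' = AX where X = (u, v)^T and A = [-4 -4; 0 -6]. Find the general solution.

u(t) = c_1e^(-4t) + 2c_2e^(-6t), v(t) = c_2e^(-6t)

Coefficient matrix A = [[-4, -4], [0, -6]].
Characteristic polynomial det(A - λI) = λ^2 + 10λ + 24 = 0.
Eigenvalues λ = -4, -6.
For λ=-4: (A-λI) row 1 is [0, -4], so an eigenvector is (1, 0).
For λ=-6: (A-λI) row 1 is [2, -4], so an eigenvector is (2, 1).
General solution: c_1e^(-4t)(1,0) + c_2e^(-6t)(2,1).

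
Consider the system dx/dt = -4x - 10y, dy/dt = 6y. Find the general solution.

x(t) = -c_1e^(-4t) + c_2e^(6t), y(t) = -c_2e^(6t)

Coefficient matrix A = [[-4, -10], [0, 6]].
Characteristic polynomial det(A - λI) = λ^2 - 2λ - 24 = 0.
Eigenvalues λ = -4, 6.
For λ=-4: (A-λI) row 1 is [0, -10], so an eigenvector is (-1, 0).
For λ=6: (A-λI) row 1 is [-10, -10], so an eigenvector is (1, -1).
General solution: c_1e^(-4t)(-1,0) + c_2e^(6t)(1,-1).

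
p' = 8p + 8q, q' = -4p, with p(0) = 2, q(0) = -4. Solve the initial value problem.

Coefficient matrix A = [[8, 8], [-4, 0]].
Characteristic polynomial det(A - λI) = λ^2 - 8λ + 32 = 0.
Eigenvalues λ = 4 ± 4i (complex conjugate pair).
For λ=4+4i: an eigenvector is (1,0) - i(1,-1) = (1 - i, 0 + i).
A real fundamental pair from Re and Im of e^((4+4i)t)v: X_1 = e^(4t)(cos(4t)·(1,0) + sin(4t)·(1,-1)), X_2 = e^(4t)(sin(4t)·(1,0) - cos(4t)·(1,-1)).
General solution: c_1X_1 + c_2X_2.
Applying p(0)=2, q(0)=-4 gives c_1=-2, c_2=-4.

p(t) = -6e^(4t)sin(4t) + 2e^(4t)cos(4t), q(t) = 2e^(4t)sin(4t) - 4e^(4t)cos(4t)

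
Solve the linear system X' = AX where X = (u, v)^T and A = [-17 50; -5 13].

u(t) = -3K_1e^(-2t)sin(5t) + K_1e^(-2t)cos(5t) + K_2e^(-2t)sin(5t) + 3K_2e^(-2t)cos(5t), v(t) = -K_1e^(-2t)sin(5t) + K_2e^(-2t)cos(5t)

Coefficient matrix A = [[-17, 50], [-5, 13]].
Characteristic polynomial det(A - λI) = λ^2 + 4λ + 29 = 0.
Eigenvalues λ = -2 ± 5i (complex conjugate pair).
For λ=-2+5i: an eigenvector is (1,0) - i(-3,-1) = (1 + 3i, 0 + i).
A real fundamental pair from Re and Im of e^((-2+5i)t)v: X_1 = e^(-2t)(cos(5t)·(1,0) + sin(5t)·(-3,-1)), X_2 = e^(-2t)(sin(5t)·(1,0) - cos(5t)·(-3,-1)).
General solution: K_1X_1 + K_2X_2.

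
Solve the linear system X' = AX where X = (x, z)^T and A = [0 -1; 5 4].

x(t) = -c_1e^(2t)cos(t) - c_2e^(2t)sin(t), z(t) = -c_1e^(2t)sin(t) + 2c_1e^(2t)cos(t) + 2c_2e^(2t)sin(t) + c_2e^(2t)cos(t)

Coefficient matrix A = [[0, -1], [5, 4]].
Characteristic polynomial det(A - λI) = λ^2 - 4λ + 5 = 0.
Eigenvalues λ = 2 ± i (complex conjugate pair).
For λ=2+i: an eigenvector is (-1,2) - i(0,-1) = (-1, 2 + i).
A real fundamental pair from Re and Im of e^((2+i)t)v: X_1 = e^(2t)(cos(t)·(-1,2) + sin(t)·(0,-1)), X_2 = e^(2t)(sin(t)·(-1,2) - cos(t)·(0,-1)).
General solution: c_1X_1 + c_2X_2.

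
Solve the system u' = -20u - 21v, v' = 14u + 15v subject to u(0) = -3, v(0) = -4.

Coefficient matrix A = [[-20, -21], [14, 15]].
Characteristic polynomial det(A - λI) = λ^2 + 5λ - 6 = 0.
Eigenvalues λ = 1, -6.
For λ=1: (A-λI) row 1 is [-21, -21], so an eigenvector is (1, -1).
For λ=-6: (A-λI) row 1 is [-14, -21], so an eigenvector is (3, -2).
General solution: C_1e^(t)(1,-1) + C_2e^(-6t)(3,-2).
Applying u(0)=-3, v(0)=-4 gives C_1=18, C_2=-7.

u(t) = 18e^(t) - 21e^(-6t), v(t) = -18e^(t) + 14e^(-6t)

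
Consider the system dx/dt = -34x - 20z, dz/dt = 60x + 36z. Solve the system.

Coefficient matrix A = [[-34, -20], [60, 36]].
Characteristic polynomial det(A - λI) = λ^2 - 2λ - 24 = 0.
Eigenvalues λ = -4, 6.
For λ=-4: (A-λI) row 1 is [-30, -20], so an eigenvector is (2, -3).
For λ=6: (A-λI) row 1 is [-40, -20], so an eigenvector is (1, -2).
General solution: K_1e^(-4t)(2,-3) + K_2e^(6t)(1,-2).

x(t) = 2K_1e^(-4t) + K_2e^(6t), z(t) = -3K_1e^(-4t) - 2K_2e^(6t)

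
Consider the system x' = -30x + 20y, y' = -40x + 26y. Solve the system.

Coefficient matrix A = [[-30, 20], [-40, 26]].
Characteristic polynomial det(A - λI) = λ^2 + 4λ + 20 = 0.
Eigenvalues λ = -2 ± 4i (complex conjugate pair).
For λ=-2+4i: an eigenvector is (-2,-3) - i(-1,-1) = (-2 + i, -3 + i).
A real fundamental pair from Re and Im of e^((-2+4i)t)v: X_1 = e^(-2t)(cos(4t)·(-2,-3) + sin(4t)·(-1,-1)), X_2 = e^(-2t)(sin(4t)·(-2,-3) - cos(4t)·(-1,-1)).
General solution: C_1X_1 + C_2X_2.

x(t) = -C_1e^(-2t)sin(4t) - 2C_1e^(-2t)cos(4t) - 2C_2e^(-2t)sin(4t) + C_2e^(-2t)cos(4t), y(t) = -C_1e^(-2t)sin(4t) - 3C_1e^(-2t)cos(4t) - 3C_2e^(-2t)sin(4t) + C_2e^(-2t)cos(4t)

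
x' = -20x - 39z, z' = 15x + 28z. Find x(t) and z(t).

x(t) = -2c_1e^(4t)sin(3t) - 3c_1e^(4t)cos(3t) - 3c_2e^(4t)sin(3t) + 2c_2e^(4t)cos(3t), z(t) = c_1e^(4t)sin(3t) + 2c_1e^(4t)cos(3t) + 2c_2e^(4t)sin(3t) - c_2e^(4t)cos(3t)

Coefficient matrix A = [[-20, -39], [15, 28]].
Characteristic polynomial det(A - λI) = λ^2 - 8λ + 25 = 0.
Eigenvalues λ = 4 ± 3i (complex conjugate pair).
For λ=4+3i: an eigenvector is (-3,2) - i(-2,1) = (-3 + 2i, 2 - i).
A real fundamental pair from Re and Im of e^((4+3i)t)v: X_1 = e^(4t)(cos(3t)·(-3,2) + sin(3t)·(-2,1)), X_2 = e^(4t)(sin(3t)·(-3,2) - cos(3t)·(-2,1)).
General solution: c_1X_1 + c_2X_2.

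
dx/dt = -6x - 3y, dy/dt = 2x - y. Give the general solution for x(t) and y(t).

Coefficient matrix A = [[-6, -3], [2, -1]].
Characteristic polynomial det(A - λI) = λ^2 + 7λ + 12 = 0.
Eigenvalues λ = -4, -3.
For λ=-4: (A-λI) row 1 is [-2, -3], so an eigenvector is (3, -2).
For λ=-3: (A-λI) row 1 is [-3, -3], so an eigenvector is (1, -1).
General solution: c_1e^(-4t)(3,-2) + c_2e^(-3t)(1,-1).

x(t) = 3c_1e^(-4t) + c_2e^(-3t), y(t) = -2c_1e^(-4t) - c_2e^(-3t)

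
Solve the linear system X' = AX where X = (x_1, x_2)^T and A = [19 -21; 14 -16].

x_1(t) = K_1e^(-2t) + 3K_2e^(5t), x_2(t) = K_1e^(-2t) + 2K_2e^(5t)

Coefficient matrix A = [[19, -21], [14, -16]].
Characteristic polynomial det(A - λI) = λ^2 - 3λ - 10 = 0.
Eigenvalues λ = -2, 5.
For λ=-2: (A-λI) row 1 is [21, -21], so an eigenvector is (1, 1).
For λ=5: (A-λI) row 1 is [14, -21], so an eigenvector is (3, 2).
General solution: K_1e^(-2t)(1,1) + K_2e^(5t)(3,2).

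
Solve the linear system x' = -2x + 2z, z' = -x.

x(t) = K_1e^(-t)sin(t) - K_1e^(-t)cos(t) - K_2e^(-t)sin(t) - K_2e^(-t)cos(t), z(t) = K_1e^(-t)sin(t) - K_2e^(-t)cos(t)

Coefficient matrix A = [[-2, 2], [-1, 0]].
Characteristic polynomial det(A - λI) = λ^2 + 2λ + 2 = 0.
Eigenvalues λ = -1 ± i (complex conjugate pair).
For λ=-1+i: an eigenvector is (-1,0) - i(1,1) = (-1 - i, 0 - i).
A real fundamental pair from Re and Im of e^((-1+i)t)v: X_1 = e^(-t)(cos(t)·(-1,0) + sin(t)·(1,1)), X_2 = e^(-t)(sin(t)·(-1,0) - cos(t)·(1,1)).
General solution: K_1X_1 + K_2X_2.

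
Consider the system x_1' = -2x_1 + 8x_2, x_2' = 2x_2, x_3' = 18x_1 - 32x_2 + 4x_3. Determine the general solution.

x_1(t) = C_1e^(-2t) + 2C_3e^(2t), x_2(t) = C_3e^(2t), x_3(t) = -3C_1e^(-2t) + C_2e^(4t) - 2C_3e^(2t)

Coefficient matrix A = [[-2, 8, 0], [0, 2, 0], [18, -32, 4]].
det(A - λI) = 0 gives eigenvalues λ = -2, 4, 2.
For λ=-2: eigenvector (1,0,-3).
For λ=4: eigenvector (0,0,1).
For λ=2: eigenvector (2,1,-2).
General solution: C_1e^(-2t)(1,0,-3) + C_2e^(4t)(0,0,1) + C_3e^(2t)(2,1,-2).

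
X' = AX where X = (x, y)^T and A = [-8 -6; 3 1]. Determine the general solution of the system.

Coefficient matrix A = [[-8, -6], [3, 1]].
Characteristic polynomial det(A - λI) = λ^2 + 7λ + 10 = 0.
Eigenvalues λ = -2, -5.
For λ=-2: (A-λI) row 1 is [-6, -6], so an eigenvector is (-1, 1).
For λ=-5: (A-λI) row 1 is [-3, -6], so an eigenvector is (-2, 1).
General solution: K_1e^(-2t)(-1,1) + K_2e^(-5t)(-2,1).

x(t) = -K_1e^(-2t) - 2K_2e^(-5t), y(t) = K_1e^(-2t) + K_2e^(-5t)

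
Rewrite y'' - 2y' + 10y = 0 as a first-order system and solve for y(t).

Let x_1 = y, x_2 = y'. Then x_1' = x_2 and x_2' = -10x_1 + 2x_2.
A = [[0,1],[-10,2]]; det(A-λI) = λ^2 - 2λ + 10.
Eigenvalues λ = 1 ± 3i.

y(t) = c_1e^(t)cos(3t) + c_2e^(t)sin(3t)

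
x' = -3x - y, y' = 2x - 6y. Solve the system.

Coefficient matrix A = [[-3, -1], [2, -6]].
Characteristic polynomial det(A - λI) = λ^2 + 9λ + 20 = 0.
Eigenvalues λ = -5, -4.
For λ=-5: (A-λI) row 1 is [2, -1], so an eigenvector is (1, 2).
For λ=-4: (A-λI) row 1 is [1, -1], so an eigenvector is (1, 1).
General solution: C_1e^(-5t)(1,2) + C_2e^(-4t)(1,1).

x(t) = C_1e^(-5t) + C_2e^(-4t), y(t) = 2C_1e^(-5t) + C_2e^(-4t)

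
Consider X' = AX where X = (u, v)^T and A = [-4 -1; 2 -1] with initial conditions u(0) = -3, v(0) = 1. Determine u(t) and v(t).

Coefficient matrix A = [[-4, -1], [2, -1]].
Characteristic polynomial det(A - λI) = λ^2 + 5λ + 6 = 0.
Eigenvalues λ = -3, -2.
For λ=-3: (A-λI) row 1 is [-1, -1], so an eigenvector is (1, -1).
For λ=-2: (A-λI) row 1 is [-2, -1], so an eigenvector is (-1, 2).
General solution: c_1e^(-3t)(1,-1) + c_2e^(-2t)(-1,2).
Applying u(0)=-3, v(0)=1 gives c_1=-5, c_2=-2.

u(t) = 2e^(-2t) - 5e^(-3t), v(t) = -4e^(-2t) + 5e^(-3t)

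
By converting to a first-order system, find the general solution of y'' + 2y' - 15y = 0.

y(t) = K_1e^(3t) + K_2e^(-5t)

Let x_1 = y, x_2 = y'. Then x_1' = x_2 and x_2' = 15x_1 - 2x_2.
A = [[0,1],[15,-2]]; det(A-λI) = λ^2 + 2λ - 15.
Eigenvalues λ = 3, -5 with eigenvectors (1,3), (1,-5).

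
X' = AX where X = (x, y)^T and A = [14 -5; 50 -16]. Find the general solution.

x(t) = c_1e^(-t)sin(5t) - c_2e^(-t)cos(5t), y(t) = 3c_1e^(-t)sin(5t) - c_1e^(-t)cos(5t) - c_2e^(-t)sin(5t) - 3c_2e^(-t)cos(5t)

Coefficient matrix A = [[14, -5], [50, -16]].
Characteristic polynomial det(A - λI) = λ^2 + 2λ + 26 = 0.
Eigenvalues λ = -1 ± 5i (complex conjugate pair).
For λ=-1+5i: an eigenvector is (0,-1) - i(1,3) = (0 - i, -1 - 3i).
A real fundamental pair from Re and Im of e^((-1+5i)t)v: X_1 = e^(-t)(cos(5t)·(0,-1) + sin(5t)·(1,3)), X_2 = e^(-t)(sin(5t)·(0,-1) - cos(5t)·(1,3)).
General solution: c_1X_1 + c_2X_2.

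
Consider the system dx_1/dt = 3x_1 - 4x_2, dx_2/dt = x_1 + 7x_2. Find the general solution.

x_1(t) = 2K_1e^(5t) + 2K_2te^(5t) + K_2e^(5t), x_2(t) = -K_1e^(5t) - K_2te^(5t) - K_2e^(5t)

Coefficient matrix A = [[3, -4], [1, 7]].
Characteristic polynomial det(A - λI) = λ^2 - 10λ + 25 = 0.
Single eigenvalue λ = 5 with algebraic multiplicity 2.
Eigenvector v = (2,-1); generalized eigenvector w with (A-λI)w=v is (1,-1).
General solution: e^(5t)[K_1·v + K_2·(t·v + w)].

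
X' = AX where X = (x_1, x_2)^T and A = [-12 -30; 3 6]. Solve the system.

Coefficient matrix A = [[-12, -30], [3, 6]].
Characteristic polynomial det(A - λI) = λ^2 + 6λ + 18 = 0.
Eigenvalues λ = -3 ± 3i (complex conjugate pair).
For λ=-3+3i: an eigenvector is (3,-1) - i(1,0) = (3 - i, -1).
A real fundamental pair from Re and Im of e^((-3+3i)t)v: X_1 = e^(-3t)(cos(3t)·(3,-1) + sin(3t)·(1,0)), X_2 = e^(-3t)(sin(3t)·(3,-1) - cos(3t)·(1,0)).
General solution: c_1X_1 + c_2X_2.

x_1(t) = c_1e^(-3t)sin(3t) + 3c_1e^(-3t)cos(3t) + 3c_2e^(-3t)sin(3t) - c_2e^(-3t)cos(3t), x_2(t) = -c_1e^(-3t)cos(3t) - c_2e^(-3t)sin(3t)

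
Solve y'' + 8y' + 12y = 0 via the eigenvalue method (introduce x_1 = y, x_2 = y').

y(t) = K_1e^(-2t) + K_2e^(-6t)

Let x_1 = y, x_2 = y'. Then x_1' = x_2 and x_2' = -12x_1 - 8x_2.
A = [[0,1],[-12,-8]]; det(A-λI) = λ^2 + 8λ + 12.
Eigenvalues λ = -2, -6 with eigenvectors (1,-2), (1,-6).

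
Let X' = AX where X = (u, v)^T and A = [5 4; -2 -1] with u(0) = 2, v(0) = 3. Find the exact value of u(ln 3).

246

A = [[5,4],[-2,-1]]; eigenvalues λ = 3, 1.
Eigenvectors: (2,-1) for λ=3, (1,-1) for λ=1.
From the initial condition, c_1 = 5, c_2 = -8.
u(ln 3) = (5)(3^3)(2) + (-8)(3^1)(1) = 246.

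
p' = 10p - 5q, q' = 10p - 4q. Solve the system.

p(t) = 2C_1e^(3t)sin(t) + C_1e^(3t)cos(t) + C_2e^(3t)sin(t) - 2C_2e^(3t)cos(t), q(t) = 3C_1e^(3t)sin(t) + C_1e^(3t)cos(t) + C_2e^(3t)sin(t) - 3C_2e^(3t)cos(t)

Coefficient matrix A = [[10, -5], [10, -4]].
Characteristic polynomial det(A - λI) = λ^2 - 6λ + 10 = 0.
Eigenvalues λ = 3 ± i (complex conjugate pair).
For λ=3+i: an eigenvector is (1,1) - i(2,3) = (1 - 2i, 1 - 3i).
A real fundamental pair from Re and Im of e^((3+i)t)v: X_1 = e^(3t)(cos(t)·(1,1) + sin(t)·(2,3)), X_2 = e^(3t)(sin(t)·(1,1) - cos(t)·(2,3)).
General solution: C_1X_1 + C_2X_2.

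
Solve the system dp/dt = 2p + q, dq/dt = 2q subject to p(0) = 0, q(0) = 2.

Coefficient matrix A = [[2, 1], [0, 2]].
Characteristic polynomial det(A - λI) = λ^2 - 4λ + 4 = 0.
Single eigenvalue λ = 2 with algebraic multiplicity 2.
Eigenvector v = (-1,0); generalized eigenvector w with (A-λI)w=v is (1,-1).
General solution: e^(2t)[c_1·v + c_2·(t·v + w)].
Applying p(0)=0, q(0)=2 gives c_1=-2, c_2=-2.

p(t) = 2te^(2t), q(t) = 2e^(2t)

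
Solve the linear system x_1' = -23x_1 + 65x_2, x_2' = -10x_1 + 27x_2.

x_1(t) = -3K_1e^(2t)sin(5t) - 2K_1e^(2t)cos(5t) - 2K_2e^(2t)sin(5t) + 3K_2e^(2t)cos(5t), x_2(t) = -K_1e^(2t)sin(5t) - K_1e^(2t)cos(5t) - K_2e^(2t)sin(5t) + K_2e^(2t)cos(5t)

Coefficient matrix A = [[-23, 65], [-10, 27]].
Characteristic polynomial det(A - λI) = λ^2 - 4λ + 29 = 0.
Eigenvalues λ = 2 ± 5i (complex conjugate pair).
For λ=2+5i: an eigenvector is (-2,-1) - i(-3,-1) = (-2 + 3i, -1 + i).
A real fundamental pair from Re and Im of e^((2+5i)t)v: X_1 = e^(2t)(cos(5t)·(-2,-1) + sin(5t)·(-3,-1)), X_2 = e^(2t)(sin(5t)·(-2,-1) - cos(5t)·(-3,-1)).
General solution: K_1X_1 + K_2X_2.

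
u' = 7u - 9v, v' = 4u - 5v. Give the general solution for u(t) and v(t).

u(t) = -3c_1e^(t) - 3c_2te^(t) + c_2e^(t), v(t) = -2c_1e^(t) - 2c_2te^(t) + c_2e^(t)

Coefficient matrix A = [[7, -9], [4, -5]].
Characteristic polynomial det(A - λI) = λ^2 - 2λ + 1 = 0.
Single eigenvalue λ = 1 with algebraic multiplicity 2.
Eigenvector v = (-3,-2); generalized eigenvector w with (A-λI)w=v is (1,1).
General solution: e^(t)[c_1·v + c_2·(t·v + w)].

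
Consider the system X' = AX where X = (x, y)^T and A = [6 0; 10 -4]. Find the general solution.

Coefficient matrix A = [[6, 0], [10, -4]].
Characteristic polynomial det(A - λI) = λ^2 - 2λ - 24 = 0.
Eigenvalues λ = -4, 6.
For λ=-4: (A-λI) row 1 is [10, 0], so an eigenvector is (0, 1).
For λ=6: (A-λI) row 2 is [10, -10], so an eigenvector is (-1, -1).
General solution: C_1e^(-4t)(0,1) + C_2e^(6t)(-1,-1).

x(t) = -C_2e^(6t), y(t) = C_1e^(-4t) - C_2e^(6t)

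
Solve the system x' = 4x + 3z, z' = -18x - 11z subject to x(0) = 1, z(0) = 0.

x(t) = 3e^(-2t) - 2e^(-5t), z(t) = -6e^(-2t) + 6e^(-5t)

Coefficient matrix A = [[4, 3], [-18, -11]].
Characteristic polynomial det(A - λI) = λ^2 + 7λ + 10 = 0.
Eigenvalues λ = -5, -2.
For λ=-5: (A-λI) row 1 is [9, 3], so an eigenvector is (1, -3).
For λ=-2: (A-λI) row 1 is [6, 3], so an eigenvector is (1, -2).
General solution: c_1e^(-5t)(1,-3) + c_2e^(-2t)(1,-2).
Applying x(0)=1, z(0)=0 gives c_1=-2, c_2=3.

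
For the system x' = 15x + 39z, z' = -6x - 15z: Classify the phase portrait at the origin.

center

A = [[15,39],[-6,-15]]; det(A-λI) = λ^2 + 9.
λ = 0 ± 3i: zero real part.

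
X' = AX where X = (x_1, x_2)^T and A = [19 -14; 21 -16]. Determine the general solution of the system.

Coefficient matrix A = [[19, -14], [21, -16]].
Characteristic polynomial det(A - λI) = λ^2 - 3λ - 10 = 0.
Eigenvalues λ = 5, -2.
For λ=5: (A-λI) row 1 is [14, -14], so an eigenvector is (1, 1).
For λ=-2: (A-λI) row 1 is [21, -14], so an eigenvector is (-2, -3).
General solution: K_1e^(5t)(1,1) + K_2e^(-2t)(-2,-3).

x_1(t) = K_1e^(5t) - 2K_2e^(-2t), x_2(t) = K_1e^(5t) - 3K_2e^(-2t)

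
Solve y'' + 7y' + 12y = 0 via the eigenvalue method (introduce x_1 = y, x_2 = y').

Let x_1 = y, x_2 = y'. Then x_1' = x_2 and x_2' = -12x_1 - 7x_2.
A = [[0,1],[-12,-7]]; det(A-λI) = λ^2 + 7λ + 12.
Eigenvalues λ = -3, -4 with eigenvectors (1,-3), (1,-4).

y(t) = K_1e^(-3t) + K_2e^(-4t)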